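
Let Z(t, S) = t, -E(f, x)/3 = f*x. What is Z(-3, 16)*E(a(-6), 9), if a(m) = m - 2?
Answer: -648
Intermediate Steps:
a(m) = -2 + m
E(f, x) = -3*f*x
Z(-3, 16)*E(a(-6), 9) = -(-9)*(-2 - 6)*9 = -(-9)*(-8)*9 = -3*216 = -648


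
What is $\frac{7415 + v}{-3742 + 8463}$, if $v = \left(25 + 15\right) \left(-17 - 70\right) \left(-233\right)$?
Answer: $\frac{818255}{4721} \approx 173.32$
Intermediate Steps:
$v = 810840$ ($v = 40 \left(-87\right) \left(-233\right) = \left(-3480\right) \left(-233\right) = 810840$)
$\frac{7415 + v}{-3742 + 8463} = \frac{7415 + 810840}{-3742 + 8463} = \frac{818255}{4721}$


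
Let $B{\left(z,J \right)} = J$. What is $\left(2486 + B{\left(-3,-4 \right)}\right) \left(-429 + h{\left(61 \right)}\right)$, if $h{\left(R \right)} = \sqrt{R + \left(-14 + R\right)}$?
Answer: $-1064778 + 14892 \sqrt{3} \approx -1.039 \cdot 10^{6}$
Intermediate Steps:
$h{\left(R \right)} = \sqrt{-14 + 2 R}$
$\left(2486 + B{\left(-3,-4 \right)}\right) \left(-429 + h{\left(61 \right)}\right) = \left(2486 - 4\right) \left(-429 + \sqrt{-14 + 2 \cdot 61}\right) = 2482 \left(-429 + \sqrt{-14 + 122}\right) = 2482 \left(-429 + \sqrt{108}\right) = 2482 \left(-429 + 6 \sqrt{3}\right) = -1064778 + 14892 \sqrt{3}$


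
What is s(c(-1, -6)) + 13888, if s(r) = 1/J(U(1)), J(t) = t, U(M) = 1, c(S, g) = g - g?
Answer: 13889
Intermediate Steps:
c(S, g) = 0
s(r) = 1 (s(r) = 1/1 = 1)
s(c(-1, -6)) + 13888 = 1 + 13888 = 13889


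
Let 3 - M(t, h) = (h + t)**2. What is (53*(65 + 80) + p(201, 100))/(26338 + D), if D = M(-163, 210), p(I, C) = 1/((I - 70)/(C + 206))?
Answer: 1007041/3161292 ≈ 0.31855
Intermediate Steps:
p(I, C) = (206 + C)/(-70 + I) (p(I, C) = 1/((-70 + I)/(206 + C)) = (206 + C)/(-70 + I))
M(t, h) = 3 - (h + t)**2
D = -2206 (D = 3 - (210 - 163)**2 = 3 - 1*47**2 = 3 - 1*2209 = 3 - 2209 = -2206)
(53*(65 + 80) + p(201, 100))/(26338 + D) = (53*(65 + 80) + (206 + 100)/(-70 + 201))/(26338 - 2206) = (53*145 + 306/131)/24132 = (7685 + (1/131)*306)*(1/24132) = (7685 + 306/131)*(1/24132) = (1007041/131)*(1/24132) = 1007041/3161292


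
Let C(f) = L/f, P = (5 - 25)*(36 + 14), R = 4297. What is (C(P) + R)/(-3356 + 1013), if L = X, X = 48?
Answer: -48829/26625 ≈ -1.8340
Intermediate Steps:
L = 48
P = -1000 (P = -20*50 = -1000)
C(f) = 48/f
(C(P) + R)/(-3356 + 1013) = (48/(-1000) + 4297)/(-3356 + 1013) = (48*(-1/1000) + 4297)/(-2343) = (-6/125 + 4297)*(-1/2343) = (537119/125)*(-1/2343) = -48829/26625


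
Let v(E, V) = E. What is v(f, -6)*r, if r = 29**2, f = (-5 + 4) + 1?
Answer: 0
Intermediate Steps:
f = 0 (f = -1 + 1 = 0)
r = 841
v(f, -6)*r = 0*841 = 0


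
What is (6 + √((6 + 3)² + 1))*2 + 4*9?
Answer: 48 + 2*√82 ≈ 66.111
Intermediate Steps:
(6 + √((6 + 3)² + 1))*2 + 4*9 = (6 + √(9² + 1))*2 + 36 = (6 + √(81 + 1))*2 + 36 = (6 + √82)*2 + 36 = (12 + 2*√82) + 36 = 48 + 2*√82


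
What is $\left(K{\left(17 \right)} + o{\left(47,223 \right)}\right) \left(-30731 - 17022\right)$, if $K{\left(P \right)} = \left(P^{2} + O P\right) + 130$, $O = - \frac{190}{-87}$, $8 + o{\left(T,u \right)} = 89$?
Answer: $- \frac{2231497690}{87} \approx -2.5649 \cdot 10^{7}$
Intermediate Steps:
$o{\left(T,u \right)} = 81$ ($o{\left(T,u \right)} = -8 + 89 = 81$)
$O = \frac{190}{87}$ ($O = \left(-190\right) \left(- \frac{1}{87}\right) = \frac{190}{87} \approx 2.1839$)
$K{\left(P \right)} = 130 + P^{2} + \frac{190 P}{87}$ ($K{\left(P \right)} = \left(P^{2} + \frac{190 P}{87}\right) + 130 = 130 + P^{2} + \frac{190 P}{87}$)
$\left(K{\left(17 \right)} + o{\left(47,223 \right)}\right) \left(-30731 - 17022\right) = \left(\left(130 + 17^{2} + \frac{190}{87} \cdot 17\right) + 81\right) \left(-30731 - 17022\right) = \left(\left(130 + 289 + \frac{3230}{87}\right) + 81\right) \left(-47753\right) = \left(\frac{39683}{87} + 81\right) \left(-47753\right) = \frac{46730}{87} \left(-47753\right) = - \frac{2231497690}{87}$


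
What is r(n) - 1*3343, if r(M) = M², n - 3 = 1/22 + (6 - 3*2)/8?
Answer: -1613523/484 ≈ -3333.7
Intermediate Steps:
n = 67/22 (n = 3 + (1/22 + (6 - 3*2)/8) = 3 + (1*(1/22) + (6 - 6)*(⅛)) = 3 + (1/22 + 0*(⅛)) = 3 + (1/22 + 0) = 3 + 1/22 = 67/22 ≈ 3.0455)
r(n) - 1*3343 = (67/22)² - 1*3343 = 4489/484 - 3343 = -1613523/484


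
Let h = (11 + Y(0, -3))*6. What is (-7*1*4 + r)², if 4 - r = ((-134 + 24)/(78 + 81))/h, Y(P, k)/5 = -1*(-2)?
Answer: 57769564609/100340289 ≈ 575.74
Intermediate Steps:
Y(P, k) = 10 (Y(P, k) = 5*(-1*(-2)) = 5*2 = 10)
h = 126 (h = (11 + 10)*6 = 21*6 = 126)
r = 40123/10017 (r = 4 - (-134 + 24)/(78 + 81)/126 = 4 - (-110/159)/126 = 4 - (-110*1/159)/126 = 4 - (-110)/(159*126) = 4 - 1*(-55/10017) = 4 + 55/10017 = 40123/10017 ≈ 4.0055)
(-7*1*4 + r)² = (-7*1*4 + 40123/10017)² = (-7*4 + 40123/10017)² = (-28 + 40123/10017)² = (-240353/10017)² = 57769564609/100340289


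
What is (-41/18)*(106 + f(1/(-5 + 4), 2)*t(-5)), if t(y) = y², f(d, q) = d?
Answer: -369/2 ≈ -184.50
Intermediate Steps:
(-41/18)*(106 + f(1/(-5 + 4), 2)*t(-5)) = (-41/18)*(106 + (-5)²/(-5 + 4)) = (-41*1/18)*(106 + 25/(-1)) = -41*(106 - 1*25)/18 = -41*(106 - 25)/18 = -41/18*81 = -369/2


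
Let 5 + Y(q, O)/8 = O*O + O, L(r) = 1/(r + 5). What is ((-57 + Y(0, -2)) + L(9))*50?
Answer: -28325/7 ≈ -4046.4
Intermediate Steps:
L(r) = 1/(5 + r)
Y(q, O) = -40 + 8*O + 8*O² (Y(q, O) = -40 + 8*(O*O + O) = -40 + 8*(O² + O) = -40 + 8*(O + O²) = -40 + (8*O + 8*O²) = -40 + 8*O + 8*O²)
((-57 + Y(0, -2)) + L(9))*50 = ((-57 + (-40 + 8*(-2) + 8*(-2)²)) + 1/(5 + 9))*50 = ((-57 + (-40 - 16 + 8*4)) + 1/14)*50 = ((-57 + (-40 - 16 + 32)) + 1/14)*50 = ((-57 - 24) + 1/14)*50 = (-81 + 1/14)*50 = -1133/14*50 = -28325/7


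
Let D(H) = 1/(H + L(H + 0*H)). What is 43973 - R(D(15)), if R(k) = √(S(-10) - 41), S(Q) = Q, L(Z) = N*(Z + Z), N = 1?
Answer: 43973 - I*√51 ≈ 43973.0 - 7.1414*I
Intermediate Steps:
L(Z) = 2*Z (L(Z) = 1*(Z + Z) = 1*(2*Z) = 2*Z)
D(H) = 1/(3*H) (D(H) = 1/(H + 2*(H + 0*H)) = 1/(H + 2*(H + 0)) = 1/(H + 2*H) = 1/(3*H))
R(k) = I*√51 (R(k) = √(-10 - 41) = √(-51) = I*√51)
43973 - R(D(15)) = 43973 - I*√51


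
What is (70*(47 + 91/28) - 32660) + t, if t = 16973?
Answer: -24339/2 ≈ -12170.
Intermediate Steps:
(70*(47 + 91/28) - 32660) + t = (70*(47 + 91/28) - 32660) + 16973 = (70*(47 + 91*(1/28)) - 32660) + 16973 = (70*(47 + 13/4) - 32660) + 16973 = (70*(201/4) - 32660) + 16973 = (7035/2 - 32660) + 16973 = -58285/2 + 16973 = -24339/2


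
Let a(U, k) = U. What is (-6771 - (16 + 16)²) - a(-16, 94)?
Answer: -7779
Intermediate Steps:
(-6771 - (16 + 16)²) - a(-16, 94) = (-6771 - (16 + 16)²) - 1*(-16) = (-6771 - 1*32²) + 16 = (-6771 - 1*1024) + 16 = (-6771 - 1024) + 16 = -7795 + 16 = -7779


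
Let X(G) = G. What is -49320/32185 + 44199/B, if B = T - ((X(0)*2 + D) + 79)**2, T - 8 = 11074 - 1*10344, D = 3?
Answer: -8379387/939802 ≈ -8.9161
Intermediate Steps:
T = 738 (T = 8 + (11074 - 1*10344) = 8 + (11074 - 10344) = 8 + 730 = 738)
B = -5986 (B = 738 - ((0*2 + 3) + 79)**2 = 738 - ((0 + 3) + 79)**2 = 738 - (3 + 79)**2 = 738 - 1*82**2 = 738 - 1*6724 = 738 - 6724 = -5986)
-49320/32185 + 44199/B = -49320/32185 + 44199/(-5986) = -49320*1/32185 + 44199*(-1/5986) = -9864/6437 - 44199/5986 = -8379387/939802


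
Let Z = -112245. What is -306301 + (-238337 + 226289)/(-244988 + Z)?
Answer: -109420813085/357233 ≈ -3.0630e+5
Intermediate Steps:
-306301 + (-238337 + 226289)/(-244988 + Z) = -306301 + (-238337 + 226289)/(-244988 - 112245) = -306301 - 12048/(-357233) = -306301 - 12048*(-1/357233) = -306301 + 12048/357233 = -109420813085/357233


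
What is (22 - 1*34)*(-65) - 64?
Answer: 716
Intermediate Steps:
(22 - 1*34)*(-65) - 64 = (22 - 34)*(-65) - 64 = -12*(-65) - 64 = 780 - 64 = 716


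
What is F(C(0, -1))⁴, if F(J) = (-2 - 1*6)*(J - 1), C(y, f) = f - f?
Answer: 4096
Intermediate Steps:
C(y, f) = 0
F(J) = 8 - 8*J (F(J) = (-2 - 6)*(-1 + J) = -8*(-1 + J) = 8 - 8*J)
F(C(0, -1))⁴ = (8 - 8*0)⁴ = (8 + 0)⁴ = 8⁴ = 4096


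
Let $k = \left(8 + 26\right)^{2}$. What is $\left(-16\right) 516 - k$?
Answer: $-9412$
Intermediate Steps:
$k = 1156$ ($k = 34^{2} = 1156$)
$\left(-16\right) 516 - k = \left(-16\right) 516 - 1156 = -8256 - 1156 = -9412$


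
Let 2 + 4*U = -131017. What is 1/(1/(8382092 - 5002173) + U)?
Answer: -13519676/442833607457 ≈ -3.0530e-5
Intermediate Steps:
U = -131019/4 (U = -1/2 + (1/4)*(-131017) = -1/2 - 131017/4 = -131019/4 ≈ -32755.)
1/(1/(8382092 - 5002173) + U) = 1/(1/(8382092 - 5002173) - 131019/4) = 1/(1/3379919 - 131019/4) = 1/(-442833607457/13519676) = -13519676/442833607457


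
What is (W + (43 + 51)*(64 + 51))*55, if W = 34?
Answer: 596420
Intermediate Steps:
(W + (43 + 51)*(64 + 51))*55 = (34 + (43 + 51)*(64 + 51))*55 = (34 + 94*115)*55 = (34 + 10810)*55 = 10844*55 = 596420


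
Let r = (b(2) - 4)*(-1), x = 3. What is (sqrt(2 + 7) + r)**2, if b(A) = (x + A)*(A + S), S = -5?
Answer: 484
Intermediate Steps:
b(A) = (-5 + A)*(3 + A) (b(A) = (3 + A)*(A - 5) = (3 + A)*(-5 + A) = (-5 + A)*(3 + A))
r = 19 (r = ((-15 + 2**2 - 2*2) - 4)*(-1) = ((-15 + 4 - 4) - 4)*(-1) = (-15 - 4)*(-1) = -19*(-1) = 19)
(sqrt(2 + 7) + r)**2 = (sqrt(2 + 7) + 19)**2 = (sqrt(9) + 19)**2 = (3 + 19)**2 = 22**2 = 484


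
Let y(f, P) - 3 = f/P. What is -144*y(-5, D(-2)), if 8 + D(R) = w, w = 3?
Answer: -576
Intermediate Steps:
D(R) = -5 (D(R) = -8 + 3 = -5)
y(f, P) = 3 + f/P
-144*y(-5, D(-2)) = -144*(3 - 5/(-5)) = -144*(3 - 5*(-⅕)) = -144*(3 + 1) = -144*4 = -576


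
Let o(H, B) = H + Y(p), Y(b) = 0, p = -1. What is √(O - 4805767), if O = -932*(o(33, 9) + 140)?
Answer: I*√4967003 ≈ 2228.7*I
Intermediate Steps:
o(H, B) = H (o(H, B) = H + 0 = H)
O = -161236 (O = -932*(33 + 140) = -932*173 = -161236)
√(O - 4805767) = √(-161236 - 4805767) = √(-4967003) = I*√4967003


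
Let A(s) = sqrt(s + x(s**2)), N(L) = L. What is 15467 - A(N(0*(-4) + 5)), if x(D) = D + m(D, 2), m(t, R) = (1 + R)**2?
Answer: 15467 - sqrt(39) ≈ 15461.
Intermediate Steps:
x(D) = 9 + D (x(D) = D + (1 + 2)**2 = D + 3**2 = D + 9 = 9 + D)
A(s) = sqrt(9 + s + s**2) (A(s) = sqrt(s + (9 + s**2)) = sqrt(9 + s + s**2))
15467 - A(N(0*(-4) + 5)) = 15467 - sqrt(9 + (0*(-4) + 5) + (0*(-4) + 5)**2) = 15467 - sqrt(9 + (0 + 5) + (0 + 5)**2) = 15467 - sqrt(9 + 5 + 5**2) = 15467 - sqrt(9 + 5 + 25) = 15467 - sqrt(39)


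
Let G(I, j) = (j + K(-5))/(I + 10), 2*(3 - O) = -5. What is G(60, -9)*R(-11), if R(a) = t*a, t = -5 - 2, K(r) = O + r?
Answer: -187/20 ≈ -9.3500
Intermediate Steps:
O = 11/2 (O = 3 - 1/2*(-5) = 3 + 5/2 = 11/2 ≈ 5.5000)
K(r) = 11/2 + r
G(I, j) = (1/2 + j)/(10 + I) (G(I, j) = (j + (11/2 - 5))/(I + 10) = (j + 1/2)/(10 + I) = (1/2 + j)/(10 + I))
t = -7
R(a) = -7*a
G(60, -9)*R(-11) = ((1/2 - 9)/(10 + 60))*(-7*(-11)) = (-17/2/70)*77 = ((1/70)*(-17/2))*77 = -17/140*77 = -187/20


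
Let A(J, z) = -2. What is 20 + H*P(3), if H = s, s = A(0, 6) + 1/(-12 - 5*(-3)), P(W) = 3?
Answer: 15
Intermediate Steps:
s = -5/3 (s = -2 + 1/(-12 - 5*(-3)) = -2 + 1/(-12 + 15) = -2 + 1/3 = -5/3 ≈ -1.6667)
H = -5/3 ≈ -1.6667
20 + H*P(3) = 20 - 5/3*3 = 20 - 5 = 15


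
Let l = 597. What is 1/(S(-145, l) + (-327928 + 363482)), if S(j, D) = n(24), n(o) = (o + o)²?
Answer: 1/37858 ≈ 2.6414e-5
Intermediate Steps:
n(o) = 4*o² (n(o) = (2*o)² = 4*o²)
S(j, D) = 2304 (S(j, D) = 4*24² = 4*576 = 2304)
1/(S(-145, l) + (-327928 + 363482)) = 1/(2304 + (-327928 + 363482)) = 1/(2304 + 35554) = 1/37858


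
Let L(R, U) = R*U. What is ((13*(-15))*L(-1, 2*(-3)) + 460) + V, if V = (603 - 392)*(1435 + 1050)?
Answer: 523625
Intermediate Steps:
V = 524335 (V = 211*2485 = 524335)
((13*(-15))*L(-1, 2*(-3)) + 460) + V = ((13*(-15))*(-2*(-3)) + 460) + 524335 = (-(-195)*(-6) + 460) + 524335 = (-195*6 + 460) + 524335 = (-1170 + 460) + 524335 = -710 + 524335 = 523625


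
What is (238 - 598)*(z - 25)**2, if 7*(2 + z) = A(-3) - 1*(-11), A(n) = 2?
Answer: -11151360/49 ≈ -2.2758e+5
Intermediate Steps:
z = -1/7 (z = -2 + (2 - 1*(-11))/7 = -2 + (2 + 11)/7 = -2 + (1/7)*13 = -2 + 13/7 = -1/7 ≈ -0.14286)
(238 - 598)*(z - 25)**2 = (238 - 598)*(-1/7 - 25)**2 = -360*(-176/7)**2 = -360*30976/49 = -11151360/49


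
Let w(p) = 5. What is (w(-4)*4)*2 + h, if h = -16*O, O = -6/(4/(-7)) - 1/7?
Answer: -880/7 ≈ -125.71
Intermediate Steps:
O = 145/14 (O = -6/(4*(-⅐)) - 1*⅐ = -6/(-4/7) - ⅐ = -6*(-7/4) - ⅐ = 21/2 - ⅐ = 145/14 ≈ 10.357)
h = -1160/7 (h = -16*145/14 = -1160/7 ≈ -165.71)
(w(-4)*4)*2 + h = (5*4)*2 - 1160/7 = 20*2 - 1160/7 = 40 - 1160/7 = -880/7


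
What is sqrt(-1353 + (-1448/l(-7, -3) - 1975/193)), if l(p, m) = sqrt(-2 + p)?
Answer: 2*sqrt(-114252912 + 40452414*I)/579 ≈ 6.4391 + 37.479*I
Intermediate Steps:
sqrt(-1353 + (-1448/l(-7, -3) - 1975/193)) = sqrt(-1353 + (-1448/sqrt(-2 - 7) - 1975/193)) = sqrt(-1353 + (-1448*(-I/3) - 1975*1/193)) = sqrt(-1353 + (-1448*(-I/3) - 1975/193)) = sqrt(-1353 + (-(-1448)*I/3 - 1975/193)) = sqrt(-1353 + (1448*I/3 - 1975/193)) = sqrt(-1353 + (-1975/193 + 1448*I/3)) = sqrt(-263104/193 + 1448*I/3)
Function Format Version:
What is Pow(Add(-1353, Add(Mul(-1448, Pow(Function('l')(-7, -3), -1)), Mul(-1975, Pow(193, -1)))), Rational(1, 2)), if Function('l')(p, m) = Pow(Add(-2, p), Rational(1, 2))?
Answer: Mul(Rational(2, 579), Pow(Add(-114252912, Mul(40452414, I)), Rational(1, 2))) ≈ Add(6.4391, Mul(37.479, I))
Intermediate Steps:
Pow(Add(-1353, Add(Mul(-1448, Pow(Function('l')(-7, -3), -1)), Mul(-1975, Pow(193, -1)))), Rational(1, 2)) = Pow(Add(-1353, Add(Mul(-1448, Pow(Pow(Add(-2, -7), Rational(1, 2)), -1)), Mul(-1975, Pow(193, -1)))), Rational(1, 2)) = Pow(Add(-1353, Add(Mul(-1448, Pow(Pow(-9, Rational(1, 2)), -1)), Mul(-1975, Rational(1, 193)))), Rational(1, 2)) = Pow(Add(-1353, Add(Mul(-1448, Pow(Mul(3, I), -1)), Rational(-1975, 193))), Rational(1, 2)) = Pow(Add(-1353, Add(Mul(-1448, Mul(Rational(-1, 3), I)), Rational(-1975, 193))), Rational(1, 2)) = Pow(Add(-1353, Add(Mul(Rational(1448, 3), I), Rational(-1975, 193))), Rational(1, 2)) = Pow(Add(-1353, Add(Rational(-1975, 193), Mul(Rational(1448, 3), I))), Rational(1, 2)) = Pow(Add(Rational(-263104, 193), Mul(Rational(1448, 3), I)), Rational(1, 2))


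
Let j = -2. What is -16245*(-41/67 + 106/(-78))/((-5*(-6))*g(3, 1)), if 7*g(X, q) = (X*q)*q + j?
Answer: 6507025/871 ≈ 7470.8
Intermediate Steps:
g(X, q) = -2/7 + X*q²/7 (g(X, q) = ((X*q)*q - 2)/7 = (X*q² - 2)/7 = (-2 + X*q²)/7 = -2/7 + X*q²/7)
-16245*(-41/67 + 106/(-78))/((-5*(-6))*g(3, 1)) = -16245*(-41/67 + 106/(-78))/((-5*(-6))*(-2/7 + (⅐)*3*1²)) = -16245*(-41*1/67 + 106*(-1/78))/(30*(-2/7 + (⅐)*3*1)) = -16245*(-41/67 - 53/39)/(30*(-2/7 + 3/7)) = -(-27887250)/(871*(30*(⅐))) = -(-27887250)/(871*30/7) = -(-27887250)*7/(871*30) = -16245*(-3605/7839) = 6507025/871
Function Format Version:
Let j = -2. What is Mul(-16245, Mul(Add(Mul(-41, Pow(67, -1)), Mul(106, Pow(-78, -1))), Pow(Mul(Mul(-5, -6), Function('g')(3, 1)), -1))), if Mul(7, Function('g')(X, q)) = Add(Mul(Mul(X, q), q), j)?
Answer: Rational(6507025, 871) ≈ 7470.8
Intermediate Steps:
Function('g')(X, q) = Add(Rational(-2, 7), Mul(Rational(1, 7), X, Pow(q, 2))) (Function('g')(X, q) = Mul(Rational(1, 7), Add(Mul(Mul(X, q), q), -2)) = Mul(Rational(1, 7), Add(Mul(X, Pow(q, 2)), -2)) = Mul(Rational(1, 7), Add(-2, Mul(X, Pow(q, 2)))) = Add(Rational(-2, 7), Mul(Rational(1, 7), X, Pow(q, 2))))
Mul(-16245, Mul(Add(Mul(-41, Pow(67, -1)), Mul(106, Pow(-78, -1))), Pow(Mul(Mul(-5, -6), Function('g')(3, 1)), -1))) = Mul(-16245, Mul(Add(Mul(-41, Pow(67, -1)), Mul(106, Pow(-78, -1))), Pow(Mul(Mul(-5, -6), Add(Rational(-2, 7), Mul(Rational(1, 7), 3, Pow(1, 2)))), -1))) = Mul(-16245, Mul(Add(Mul(-41, Rational(1, 67)), Mul(106, Rational(-1, 78))), Pow(Mul(30, Add(Rational(-2, 7), Mul(Rational(1, 7), 3, 1))), -1))) = Mul(-16245, Mul(Add(Rational(-41, 67), Rational(-53, 39)), Pow(Mul(30, Add(Rational(-2, 7), Rational(3, 7))), -1))) = Mul(-16245, Mul(Rational(-5150, 2613), Pow(Mul(30, Rational(1, 7)), -1))) = Mul(-16245, Mul(Rational(-5150, 2613), Pow(Rational(30, 7), -1))) = Mul(-16245, Mul(Rational(-5150, 2613), Rational(7, 30))) = Mul(-16245, Rational(-3605, 7839)) = Rational(6507025, 871)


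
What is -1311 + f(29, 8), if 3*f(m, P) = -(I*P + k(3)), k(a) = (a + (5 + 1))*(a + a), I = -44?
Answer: -3635/3 ≈ -1211.7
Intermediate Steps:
k(a) = 2*a*(6 + a) (k(a) = (a + 6)*(2*a) = (6 + a)*(2*a) = 2*a*(6 + a))
f(m, P) = -18 + 44*P/3 (f(m, P) = (-(-44*P + 2*3*(6 + 3)))/3 = (-(-44*P + 2*3*9))/3 = (-(-44*P + 54))/3 = (-(54 - 44*P))/3 = (-54 + 44*P)/3 = -18 + 44*P/3)
-1311 + f(29, 8) = -1311 + (-18 + (44/3)*8) = -1311 + (-18 + 352/3) = -1311 + 298/3 = -3635/3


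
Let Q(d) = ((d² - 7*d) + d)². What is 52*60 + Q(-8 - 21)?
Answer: 1033345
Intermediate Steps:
Q(d) = (d² - 6*d)²
52*60 + Q(-8 - 21) = 52*60 + (-8 - 21)²*(-6 + (-8 - 21))² = 3120 + (-29)²*(-6 - 29)² = 3120 + 841*(-35)² = 3120 + 841*1225 = 3120 + 1030225 = 1033345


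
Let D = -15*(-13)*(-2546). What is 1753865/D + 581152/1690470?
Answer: -89211054437/27975588030 ≈ -3.1889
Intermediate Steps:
D = -496470 (D = 195*(-2546) = -496470)
1753865/D + 581152/1690470 = 1753865/(-496470) + 581152/1690470 = 1753865*(-1/496470) + 581152*(1/1690470) = -350773/99294 + 290576/845235 = -89211054437/27975588030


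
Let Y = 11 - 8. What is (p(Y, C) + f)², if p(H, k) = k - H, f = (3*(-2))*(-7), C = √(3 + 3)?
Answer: (39 + √6)² ≈ 1718.1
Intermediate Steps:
C = √6 ≈ 2.4495
f = 42 (f = -6*(-7) = 42)
Y = 3
(p(Y, C) + f)² = ((√6 - 1*3) + 42)² = ((√6 - 3) + 42)² = ((-3 + √6) + 42)² = (39 + √6)²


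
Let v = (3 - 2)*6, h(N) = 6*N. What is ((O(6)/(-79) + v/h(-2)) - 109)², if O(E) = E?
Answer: 299739969/24964 ≈ 12007.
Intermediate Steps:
v = 6 (v = 1*6 = 6)
((O(6)/(-79) + v/h(-2)) - 109)² = ((6/(-79) + 6/((6*(-2)))) - 109)² = ((6*(-1/79) + 6/(-12)) - 109)² = ((-6/79 + 6*(-1/12)) - 109)² = ((-6/79 - ½) - 109)² = (-91/158 - 109)² = (-17313/158)² = 299739969/24964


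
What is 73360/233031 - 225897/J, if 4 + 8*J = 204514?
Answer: -67687529476/7942861635 ≈ -8.5218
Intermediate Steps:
J = 102255/4 (J = -½ + (⅛)*204514 = -½ + 102257/4 = 102255/4 ≈ 25564.)
73360/233031 - 225897/J = 73360/233031 - 225897/102255/4 = 73360*(1/233031) - 225897*4/102255 = 73360/233031 - 301196/34085 = -67687529476/7942861635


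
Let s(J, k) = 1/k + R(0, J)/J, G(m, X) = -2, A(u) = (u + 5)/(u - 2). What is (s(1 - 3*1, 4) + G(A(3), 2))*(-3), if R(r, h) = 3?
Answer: 39/4 ≈ 9.7500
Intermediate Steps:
A(u) = (5 + u)/(-2 + u)
s(J, k) = 1/k + 3/J
(s(1 - 3*1, 4) + G(A(3), 2))*(-3) = ((1/4 + 3/(1 - 3*1)) - 2)*(-3) = ((¼ + 3/(1 - 3)) - 2)*(-3) = ((¼ + 3/(-2)) - 2)*(-3) = ((¼ + 3*(-½)) - 2)*(-3) = ((¼ - 3/2) - 2)*(-3) = (-5/4 - 2)*(-3) = -13/4*(-3) = 39/4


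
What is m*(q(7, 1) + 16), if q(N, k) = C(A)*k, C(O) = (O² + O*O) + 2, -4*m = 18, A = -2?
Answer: -117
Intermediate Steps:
m = -9/2 (m = -¼*18 = -9/2 ≈ -4.5000)
C(O) = 2 + 2*O² (C(O) = (O² + O²) + 2 = 2*O² + 2 = 2 + 2*O²)
q(N, k) = 10*k (q(N, k) = (2 + 2*(-2)²)*k = (2 + 2*4)*k = (2 + 8)*k = 10*k)
m*(q(7, 1) + 16) = -9*(10*1 + 16)/2 = -9*(10 + 16)/2 = -9/2*26 = -117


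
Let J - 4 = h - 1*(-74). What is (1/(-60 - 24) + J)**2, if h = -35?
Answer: 13039321/7056 ≈ 1848.0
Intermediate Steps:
J = 43 (J = 4 + (-35 - 1*(-74)) = 4 + (-35 + 74) = 4 + 39 = 43)
(1/(-60 - 24) + J)**2 = (1/(-60 - 24) + 43)**2 = (1/(-84) + 43)**2 = (-1/84 + 43)**2 = (3611/84)**2 = 13039321/7056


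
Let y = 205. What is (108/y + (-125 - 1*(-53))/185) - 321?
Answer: -2433741/7585 ≈ -320.86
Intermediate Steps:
(108/y + (-125 - 1*(-53))/185) - 321 = (108/205 + (-125 - 1*(-53))/185) - 321 = (108*(1/205) + (-125 + 53)*(1/185)) - 321 = (108/205 - 72*1/185) - 321 = (108/205 - 72/185) - 321 = 1044/7585 - 321 = -2433741/7585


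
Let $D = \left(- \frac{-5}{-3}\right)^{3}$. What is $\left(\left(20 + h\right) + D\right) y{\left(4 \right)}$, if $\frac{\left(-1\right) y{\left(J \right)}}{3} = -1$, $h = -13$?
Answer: $\frac{64}{9} \approx 7.1111$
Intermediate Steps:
$y{\left(J \right)} = 3$ ($y{\left(J \right)} = \left(-3\right) \left(-1\right) = 3$)
$D = - \frac{125}{27}$ ($D = \left(- \frac{\left(-5\right) \left(-1\right)}{3}\right)^{3} = \left(\left(-1\right) \frac{5}{3}\right)^{3} = \left(- \frac{5}{3}\right)^{3} = - \frac{125}{27} \approx -4.6296$)
$\left(\left(20 + h\right) + D\right) y{\left(4 \right)} = \left(\left(20 - 13\right) - \frac{125}{27}\right) 3 = \left(7 - \frac{125}{27}\right) 3 = \frac{64}{27} \cdot 3 = \frac{64}{9}$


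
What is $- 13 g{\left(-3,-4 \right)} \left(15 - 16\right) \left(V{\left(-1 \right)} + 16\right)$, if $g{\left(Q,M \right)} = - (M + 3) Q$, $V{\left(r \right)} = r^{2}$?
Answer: $-663$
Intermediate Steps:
$g{\left(Q,M \right)} = Q \left(-3 - M\right)$ ($g{\left(Q,M \right)} = - (3 + M) Q = \left(-3 - M\right) Q = Q \left(-3 - M\right)$)
$- 13 g{\left(-3,-4 \right)} \left(15 - 16\right) \left(V{\left(-1 \right)} + 16\right) = - 13 \left(\left(-1\right) \left(-3\right) \left(3 - 4\right)\right) \left(15 - 16\right) \left(\left(-1\right)^{2} + 16\right) = - 13 \left(\left(-1\right) \left(-3\right) \left(-1\right)\right) \left(- (1 + 16)\right) = \left(-13\right) \left(-3\right) \left(\left(-1\right) 17\right) = 39 \left(-17\right) = -663$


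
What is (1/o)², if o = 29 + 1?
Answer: 1/900 ≈ 0.0011111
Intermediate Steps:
o = 30
(1/o)² = (1/30)² = 1/900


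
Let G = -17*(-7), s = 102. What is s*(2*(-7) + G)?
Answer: 10710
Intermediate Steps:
G = 119
s*(2*(-7) + G) = 102*(2*(-7) + 119) = 102*(-14 + 119) = 102*105 = 10710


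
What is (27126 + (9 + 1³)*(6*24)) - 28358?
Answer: 208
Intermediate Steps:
(27126 + (9 + 1³)*(6*24)) - 28358 = (27126 + (9 + 1)*144) - 28358 = (27126 + 10*144) - 28358 = (27126 + 1440) - 28358 = 28566 - 28358 = 208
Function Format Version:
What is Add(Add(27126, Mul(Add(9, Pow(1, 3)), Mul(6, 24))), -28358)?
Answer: 208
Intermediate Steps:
Add(Add(27126, Mul(Add(9, Pow(1, 3)), Mul(6, 24))), -28358) = Add(Add(27126, Mul(Add(9, 1), 144)), -28358) = Add(Add(27126, Mul(10, 144)), -28358) = Add(Add(27126, 1440), -28358) = Add(28566, -28358) = 208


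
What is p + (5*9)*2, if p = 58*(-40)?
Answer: -2230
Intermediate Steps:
p = -2320
p + (5*9)*2 = -2320 + (5*9)*2 = -2320 + 45*2 = -2320 + 90 = -2230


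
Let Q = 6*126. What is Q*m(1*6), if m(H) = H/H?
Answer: 756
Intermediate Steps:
Q = 756
m(H) = 1
Q*m(1*6) = 756*1 = 756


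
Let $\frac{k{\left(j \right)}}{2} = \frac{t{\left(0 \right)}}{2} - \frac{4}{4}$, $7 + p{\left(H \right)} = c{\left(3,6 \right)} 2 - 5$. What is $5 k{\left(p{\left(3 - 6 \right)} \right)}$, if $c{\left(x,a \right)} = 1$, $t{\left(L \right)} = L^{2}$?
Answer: $-10$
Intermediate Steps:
$p{\left(H \right)} = -10$ ($p{\left(H \right)} = -7 + \left(1 \cdot 2 - 5\right) = -7 + \left(2 - 5\right) = -7 - 3 = -10$)
$k{\left(j \right)} = -2$ ($k{\left(j \right)} = 2 \left(\frac{0^{2}}{2} - \frac{4}{4}\right) = 2 \left(0 \cdot \frac{1}{2} - 1\right) = 2 \left(0 - 1\right) = 2 \left(-1\right) = -2$)
$5 k{\left(p{\left(3 - 6 \right)} \right)} = 5 \left(-2\right) = -10$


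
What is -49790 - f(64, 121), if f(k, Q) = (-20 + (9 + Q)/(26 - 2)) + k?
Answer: -598073/12 ≈ -49839.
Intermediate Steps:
f(k, Q) = -157/8 + k + Q/24 (f(k, Q) = (-20 + (9 + Q)/24) + k = (-20 + (9 + Q)*(1/24)) + k = (-20 + (3/8 + Q/24)) + k = (-157/8 + Q/24) + k = -157/8 + k + Q/24)
-49790 - f(64, 121) = -49790 - (-157/8 + 64 + (1/24)*121) = -49790 - (-157/8 + 64 + 121/24) = -49790 - 1*593/12 = -49790 - 593/12 = -598073/12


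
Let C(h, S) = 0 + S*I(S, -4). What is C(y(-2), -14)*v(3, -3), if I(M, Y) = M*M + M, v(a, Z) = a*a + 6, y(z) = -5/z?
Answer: -38220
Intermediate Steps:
v(a, Z) = 6 + a**2 (v(a, Z) = a**2 + 6 = 6 + a**2)
I(M, Y) = M + M**2 (I(M, Y) = M**2 + M = M + M**2)
C(h, S) = S**2*(1 + S) (C(h, S) = 0 + S*(S*(1 + S)) = 0 + S**2*(1 + S) = S**2*(1 + S))
C(y(-2), -14)*v(3, -3) = ((-14)**2*(1 - 14))*(6 + 3**2) = (196*(-13))*(6 + 9) = -2548*15 = -38220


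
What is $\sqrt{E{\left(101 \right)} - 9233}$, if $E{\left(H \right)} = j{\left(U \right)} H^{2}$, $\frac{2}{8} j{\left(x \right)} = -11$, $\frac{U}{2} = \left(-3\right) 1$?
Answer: $i \sqrt{458077} \approx 676.81 i$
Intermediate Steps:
$U = -6$ ($U = 2 \left(\left(-3\right) 1\right) = 2 \left(-3\right) = -6$)
$j{\left(x \right)} = -44$ ($j{\left(x \right)} = 4 \left(-11\right) = -44$)
$E{\left(H \right)} = - 44 H^{2}$
$\sqrt{E{\left(101 \right)} - 9233} = \sqrt{- 44 \cdot 101^{2} - 9233} = \sqrt{\left(-44\right) 10201 - 9233} = \sqrt{-448844 - 9233} = \sqrt{-458077} = i \sqrt{458077}$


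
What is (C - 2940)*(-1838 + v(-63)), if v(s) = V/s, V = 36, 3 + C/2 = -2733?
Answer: 108262440/7 ≈ 1.5466e+7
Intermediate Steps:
C = -5472 (C = -6 + 2*(-2733) = -6 - 5466 = -5472)
v(s) = 36/s
(C - 2940)*(-1838 + v(-63)) = (-5472 - 2940)*(-1838 + 36/(-63)) = -8412*(-1838 + 36*(-1/63)) = -8412*(-1838 - 4/7) = -8412*(-12870/7) = 108262440/7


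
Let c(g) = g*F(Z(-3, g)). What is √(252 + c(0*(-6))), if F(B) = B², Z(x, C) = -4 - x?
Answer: 6*√7 ≈ 15.875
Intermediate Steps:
c(g) = g (c(g) = g*(-4 - 1*(-3))² = g*(-4 + 3)² = g*(-1)² = g*1 = g)
√(252 + c(0*(-6))) = √(252 + 0*(-6)) = √(252 + 0) = √252 = 6*√7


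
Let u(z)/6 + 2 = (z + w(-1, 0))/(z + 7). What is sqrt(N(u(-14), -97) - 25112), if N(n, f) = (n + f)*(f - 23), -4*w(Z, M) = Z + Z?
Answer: 2*I*sqrt(164402)/7 ≈ 115.85*I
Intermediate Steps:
w(Z, M) = -Z/2 (w(Z, M) = -(Z + Z)/4 = -Z/2)
u(z) = -12 + 6*(1/2 + z)/(7 + z) (u(z) = -12 + 6*((z - 1/2*(-1))/(z + 7)) = -12 + 6*((z + 1/2)/(7 + z)) = -12 + 6*((1/2 + z)/(7 + z)) = -12 + 6*(1/2 + z)/(7 + z))
N(n, f) = (-23 + f)*(f + n) (N(n, f) = (f + n)*(-23 + f) = (-23 + f)*(f + n))
sqrt(N(u(-14), -97) - 25112) = sqrt(((-97)**2 - 23*(-97) - 69*(-27 - 2*(-14))/(7 - 14) - 291*(-27 - 2*(-14))/(7 - 14)) - 25112) = sqrt((9409 + 2231 - 69*(-27 + 28)/(-7) - 291*(-27 + 28)/(-7)) - 25112) = sqrt((9409 + 2231 - 69*(-1)/7 - 291*(-1)/7) - 25112) = sqrt((9409 + 2231 - 23*(-3/7) - 97*(-3/7)) - 25112) = sqrt((9409 + 2231 + 69/7 + 291/7) - 25112) = sqrt(81840/7 - 25112) = sqrt(-93944/7) = 2*I*sqrt(164402)/7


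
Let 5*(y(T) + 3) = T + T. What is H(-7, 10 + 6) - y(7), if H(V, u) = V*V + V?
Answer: 211/5 ≈ 42.200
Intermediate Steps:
y(T) = -3 + 2*T/5 (y(T) = -3 + (T + T)/5 = -3 + (2*T)/5 = -3 + 2*T/5)
H(V, u) = V + V² (H(V, u) = V² + V = V + V²)
H(-7, 10 + 6) - y(7) = -7*(1 - 7) - (-3 + (⅖)*7) = -7*(-6) - (-3 + 14/5) = 42 - 1*(-⅕) = 42 + ⅕ = 211/5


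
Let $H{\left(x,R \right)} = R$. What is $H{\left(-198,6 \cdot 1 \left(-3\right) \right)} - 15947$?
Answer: $-15965$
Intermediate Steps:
$H{\left(-198,6 \cdot 1 \left(-3\right) \right)} - 15947 = 6 \cdot 1 \left(-3\right) - 15947 = 6 \left(-3\right) - 15947 = -18 - 15947 = -15965$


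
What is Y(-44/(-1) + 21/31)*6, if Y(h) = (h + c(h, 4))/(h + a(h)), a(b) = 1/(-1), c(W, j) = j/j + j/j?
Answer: 4341/677 ≈ 6.4121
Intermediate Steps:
c(W, j) = 2 (c(W, j) = 1 + 1 = 2)
a(b) = -1
Y(h) = (2 + h)/(-1 + h) (Y(h) = (h + 2)/(h - 1) = (2 + h)/(-1 + h))
Y(-44/(-1) + 21/31)*6 = ((2 + (-44/(-1) + 21/31))/(-1 + (-44/(-1) + 21/31)))*6 = ((2 + (-44*(-1) + 21*(1/31)))/(-1 + (-44*(-1) + 21*(1/31))))*6 = ((2 + (44 + 21/31))/(-1 + (44 + 21/31)))*6 = ((2 + 1385/31)/(-1 + 1385/31))*6 = ((1447/31)/(1354/31))*6 = ((31/1354)*(1447/31))*6 = (1447/1354)*6 = 4341/677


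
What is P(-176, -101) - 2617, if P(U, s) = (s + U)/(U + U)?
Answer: -920907/352 ≈ -2616.2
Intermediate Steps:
P(U, s) = (U + s)/(2*U) (P(U, s) = (U + s)/((2*U)) = (U + s)*(1/(2*U)) = (U + s)/(2*U))
P(-176, -101) - 2617 = (½)*(-176 - 101)/(-176) - 2617 = (½)*(-1/176)*(-277) - 2617 = 277/352 - 2617 = -920907/352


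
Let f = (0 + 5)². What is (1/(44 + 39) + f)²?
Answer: 4309776/6889 ≈ 625.60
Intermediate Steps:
f = 25 (f = 5² = 25)
(1/(44 + 39) + f)² = (1/(44 + 39) + 25)² = (1/83 + 25)² = (2076/83)² = 4309776/6889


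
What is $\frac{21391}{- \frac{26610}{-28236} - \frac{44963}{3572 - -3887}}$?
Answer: $- \frac{750868037114}{178515213} \approx -4206.2$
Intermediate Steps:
$\frac{21391}{- \frac{26610}{-28236} - \frac{44963}{3572 - -3887}} = \frac{21391}{\left(-26610\right) \left(- \frac{1}{28236}\right) - \frac{44963}{3572 + 3887}} = \frac{21391}{\frac{4435}{4706} - \frac{44963}{7459}} = \frac{21391}{- \frac{178515213}{35102054}} = 21391 \left(- \frac{35102054}{178515213}\right) = - \frac{750868037114}{178515213}$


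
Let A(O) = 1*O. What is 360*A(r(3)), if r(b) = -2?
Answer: -720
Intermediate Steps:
A(O) = O
360*A(r(3)) = 360*(-2) = -720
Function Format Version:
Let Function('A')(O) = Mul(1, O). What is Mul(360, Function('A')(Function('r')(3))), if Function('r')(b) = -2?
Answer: -720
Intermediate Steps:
Function('A')(O) = O
Mul(360, Function('A')(Function('r')(3))) = Mul(360, -2) = -720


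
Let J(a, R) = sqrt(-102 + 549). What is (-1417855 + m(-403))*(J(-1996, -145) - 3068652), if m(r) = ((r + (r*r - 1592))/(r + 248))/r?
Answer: 271778699961156972/62465 - 88566152161*sqrt(447)/62465 ≈ 4.3509e+12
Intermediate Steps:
J(a, R) = sqrt(447)
m(r) = (-1592 + r + r**2)/(r*(248 + r)) (m(r) = ((r + (r**2 - 1592))/(248 + r))/r = ((r + (-1592 + r**2))/(248 + r))/r = ((-1592 + r + r**2)/(248 + r))/r = (-1592 + r + r**2)/(r*(248 + r)))
(-1417855 + m(-403))*(J(-1996, -145) - 3068652) = (-1417855 + (-1592 - 403 + (-403)**2)/((-403)*(248 - 403)))*(sqrt(447) - 3068652) = (-1417855 - 1/403*(-1592 - 403 + 162409)/(-155))*(-3068652 + sqrt(447)) = (-1417855 - 1/403*(-1/155)*160414)*(-3068652 + sqrt(447)) = (-1417855 + 160414/62465)*(-3068652 + sqrt(447)) = -88566152161*(-3068652 + sqrt(447))/62465 = 271778699961156972/62465 - 88566152161*sqrt(447)/62465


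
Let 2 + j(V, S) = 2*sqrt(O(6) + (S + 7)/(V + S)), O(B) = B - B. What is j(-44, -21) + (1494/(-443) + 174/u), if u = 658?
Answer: -744479/145747 + 2*sqrt(910)/65 ≈ -4.1798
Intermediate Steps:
O(B) = 0
j(V, S) = -2 + 2*sqrt((7 + S)/(S + V)) (j(V, S) = -2 + 2*sqrt(0 + (S + 7)/(V + S)) = -2 + 2*sqrt(0 + (7 + S)/(S + V)) = -2 + 2*sqrt((7 + S)/(S + V)))
j(-44, -21) + (1494/(-443) + 174/u) = (-2 + 2*sqrt((7 - 21)/(-21 - 44))) + (1494/(-443) + 174/658) = (-2 + 2*sqrt(-14/(-65))) + (1494*(-1/443) + 174*(1/658)) = (-2 + 2*sqrt(-1/65*(-14))) + (-1494/443 + 87/329) = (-2 + 2*sqrt(14/65)) - 452985/145747 = (-2 + 2*(sqrt(910)/65)) - 452985/145747 = (-2 + 2*sqrt(910)/65) - 452985/145747 = -744479/145747 + 2*sqrt(910)/65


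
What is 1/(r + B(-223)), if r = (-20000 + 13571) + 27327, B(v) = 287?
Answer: 1/21185 ≈ 4.7203e-5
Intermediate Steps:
r = 20898 (r = -6429 + 27327 = 20898)
1/(r + B(-223)) = 1/(20898 + 287) = 1/21185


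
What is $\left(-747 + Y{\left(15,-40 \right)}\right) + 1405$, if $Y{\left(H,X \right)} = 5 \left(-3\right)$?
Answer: $643$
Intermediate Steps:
$Y{\left(H,X \right)} = -15$
$\left(-747 + Y{\left(15,-40 \right)}\right) + 1405 = \left(-747 - 15\right) + 1405 = -762 + 1405 = 643$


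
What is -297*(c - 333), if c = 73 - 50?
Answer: 92070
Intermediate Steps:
c = 23
-297*(c - 333) = -297*(23 - 333) = -297*(-310) = 92070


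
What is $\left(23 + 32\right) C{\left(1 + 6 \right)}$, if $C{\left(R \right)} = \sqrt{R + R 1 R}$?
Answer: $110 \sqrt{14} \approx 411.58$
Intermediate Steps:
$C{\left(R \right)} = \sqrt{R + R^{2}}$ ($C{\left(R \right)} = \sqrt{R + R R} = \sqrt{R + R^{2}}$)
$\left(23 + 32\right) C{\left(1 + 6 \right)} = \left(23 + 32\right) \sqrt{\left(1 + 6\right) \left(1 + \left(1 + 6\right)\right)} = 55 \sqrt{7 \left(1 + 7\right)} = 55 \sqrt{7 \cdot 8} = 55 \sqrt{56} = 55 \cdot 2 \sqrt{14} = 110 \sqrt{14}$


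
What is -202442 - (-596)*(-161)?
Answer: -298398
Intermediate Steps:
-202442 - (-596)*(-161) = -202442 - 1*95956 = -202442 - 95956 = -298398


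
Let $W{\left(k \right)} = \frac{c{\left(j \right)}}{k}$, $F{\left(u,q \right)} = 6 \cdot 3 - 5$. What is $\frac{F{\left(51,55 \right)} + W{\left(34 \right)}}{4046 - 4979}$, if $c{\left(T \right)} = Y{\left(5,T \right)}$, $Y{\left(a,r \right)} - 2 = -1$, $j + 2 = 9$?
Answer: $- \frac{443}{31722} \approx -0.013965$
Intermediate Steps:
$j = 7$ ($j = -2 + 9 = 7$)
$Y{\left(a,r \right)} = 1$ ($Y{\left(a,r \right)} = 2 - 1 = 1$)
$c{\left(T \right)} = 1$
$F{\left(u,q \right)} = 13$ ($F{\left(u,q \right)} = 18 - 5 = 13$)
$W{\left(k \right)} = \frac{1}{k}$ ($W{\left(k \right)} = 1 \frac{1}{k} = \frac{1}{k}$)
$\frac{F{\left(51,55 \right)} + W{\left(34 \right)}}{4046 - 4979} = \frac{13 + \frac{1}{34}}{4046 - 4979} = \frac{13 + \frac{1}{34}}{-933} = \frac{443}{34} \left(- \frac{1}{933}\right) = - \frac{443}{31722}$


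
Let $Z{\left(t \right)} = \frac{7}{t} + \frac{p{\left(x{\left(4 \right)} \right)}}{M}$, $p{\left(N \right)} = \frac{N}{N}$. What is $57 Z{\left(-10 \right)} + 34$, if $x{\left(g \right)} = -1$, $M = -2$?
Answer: $- \frac{172}{5} \approx -34.4$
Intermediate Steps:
$p{\left(N \right)} = 1$
$Z{\left(t \right)} = - \frac{1}{2} + \frac{7}{t}$ ($Z{\left(t \right)} = \frac{7}{t} + 1 \frac{1}{-2} = \frac{7}{t} + 1 \left(- \frac{1}{2}\right) = \frac{7}{t} - \frac{1}{2} = - \frac{1}{2} + \frac{7}{t}$)
$57 Z{\left(-10 \right)} + 34 = 57 \frac{14 - -10}{2 \left(-10\right)} + 34 = 57 \cdot \frac{1}{2} \left(- \frac{1}{10}\right) \left(14 + 10\right) + 34 = 57 \cdot \frac{1}{2} \left(- \frac{1}{10}\right) 24 + 34 = 57 \left(- \frac{6}{5}\right) + 34 = - \frac{342}{5} + 34 = - \frac{172}{5}$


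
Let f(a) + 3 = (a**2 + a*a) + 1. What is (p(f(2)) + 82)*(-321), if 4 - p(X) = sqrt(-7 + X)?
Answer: -27606 + 321*I ≈ -27606.0 + 321.0*I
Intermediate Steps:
f(a) = -2 + 2*a**2 (f(a) = -3 + ((a**2 + a*a) + 1) = -3 + ((a**2 + a**2) + 1) = -3 + (2*a**2 + 1) = -3 + (1 + 2*a**2) = -2 + 2*a**2)
p(X) = 4 - sqrt(-7 + X)
(p(f(2)) + 82)*(-321) = ((4 - sqrt(-7 + (-2 + 2*2**2))) + 82)*(-321) = ((4 - sqrt(-7 + (-2 + 2*4))) + 82)*(-321) = ((4 - sqrt(-7 + (-2 + 8))) + 82)*(-321) = ((4 - sqrt(-7 + 6)) + 82)*(-321) = ((4 - sqrt(-1)) + 82)*(-321) = ((4 - I) + 82)*(-321) = (86 - I)*(-321) = -27606 + 321*I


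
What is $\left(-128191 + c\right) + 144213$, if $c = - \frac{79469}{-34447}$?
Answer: $\frac{551989303}{34447} \approx 16024.0$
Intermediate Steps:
$c = \frac{79469}{34447}$ ($c = \left(-79469\right) \left(- \frac{1}{34447}\right) = \frac{79469}{34447} \approx 2.307$)
$\left(-128191 + c\right) + 144213 = \left(-128191 + \frac{79469}{34447}\right) + 144213 = - \frac{4415715908}{34447} + 144213 = \frac{551989303}{34447}$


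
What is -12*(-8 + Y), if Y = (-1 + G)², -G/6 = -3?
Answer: -3372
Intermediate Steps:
G = 18 (G = -6*(-3) = 18)
Y = 289 (Y = (-1 + 18)² = 17² = 289)
-12*(-8 + Y) = -12*(-8 + 289) = -12*281 = -3372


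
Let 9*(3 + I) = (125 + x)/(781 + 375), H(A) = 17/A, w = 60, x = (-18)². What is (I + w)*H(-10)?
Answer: -593477/6120 ≈ -96.973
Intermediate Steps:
x = 324
I = -30763/10404 (I = -3 + ((125 + 324)/(781 + 375))/9 = -3 + (449/1156)/9 = -3 + (449*(1/1156))/9 = -3 + (⅑)*(449/1156) = -3 + 449/10404 = -30763/10404 ≈ -2.9568)
(I + w)*H(-10) = (-30763/10404 + 60)*(17/(-10)) = 593477*(17*(-⅒))/10404 = (593477/10404)*(-17/10) = -593477/6120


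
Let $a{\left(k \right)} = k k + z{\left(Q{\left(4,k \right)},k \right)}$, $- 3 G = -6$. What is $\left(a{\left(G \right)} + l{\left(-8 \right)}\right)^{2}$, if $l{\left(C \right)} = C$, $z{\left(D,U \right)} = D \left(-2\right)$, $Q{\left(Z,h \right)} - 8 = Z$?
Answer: $784$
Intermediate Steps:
$G = 2$ ($G = \left(- \frac{1}{3}\right) \left(-6\right) = 2$)
$Q{\left(Z,h \right)} = 8 + Z$
$z{\left(D,U \right)} = - 2 D$
$a{\left(k \right)} = -24 + k^{2}$ ($a{\left(k \right)} = k k - 2 \left(8 + 4\right) = k^{2} - 24 = -24 + k^{2}$)
$\left(a{\left(G \right)} + l{\left(-8 \right)}\right)^{2} = \left(\left(-24 + 2^{2}\right) - 8\right)^{2} = \left(\left(-24 + 4\right) - 8\right)^{2} = \left(-20 - 8\right)^{2} = \left(-28\right)^{2} = 784$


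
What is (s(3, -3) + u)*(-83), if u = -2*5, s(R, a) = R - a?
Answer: 332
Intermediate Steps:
u = -10
(s(3, -3) + u)*(-83) = ((3 - 1*(-3)) - 10)*(-83) = ((3 + 3) - 10)*(-83) = (6 - 10)*(-83) = -4*(-83) = 332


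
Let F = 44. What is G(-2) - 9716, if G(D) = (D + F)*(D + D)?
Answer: -9884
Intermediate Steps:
G(D) = 2*D*(44 + D) (G(D) = (D + 44)*(D + D) = (44 + D)*(2*D) = 2*D*(44 + D))
G(-2) - 9716 = 2*(-2)*(44 - 2) - 9716 = 2*(-2)*42 - 9716 = -168 - 9716 = -9884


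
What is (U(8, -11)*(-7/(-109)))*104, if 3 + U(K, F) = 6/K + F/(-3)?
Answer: 3094/327 ≈ 9.4618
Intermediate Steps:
U(K, F) = -3 + 6/K - F/3 (U(K, F) = -3 + (6/K + F/(-3)) = -3 + (6/K + F*(-⅓)) = -3 + (6/K - F/3) = -3 + 6/K - F/3)
(U(8, -11)*(-7/(-109)))*104 = ((-3 + 6/8 - ⅓*(-11))*(-7/(-109)))*104 = ((-3 + 6*(⅛) + 11/3)*(-7*(-1/109)))*104 = ((-3 + ¾ + 11/3)*(7/109))*104 = ((17/12)*(7/109))*104 = (119/1308)*104 = 3094/327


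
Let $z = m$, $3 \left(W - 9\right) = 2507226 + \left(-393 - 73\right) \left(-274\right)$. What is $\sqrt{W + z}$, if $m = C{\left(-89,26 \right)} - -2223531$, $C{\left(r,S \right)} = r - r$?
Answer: $\frac{\sqrt{27916590}}{3} \approx 1761.2$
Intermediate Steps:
$C{\left(r,S \right)} = 0$
$m = 2223531$ ($m = 0 - -2223531 = 0 + 2223531 = 2223531$)
$W = \frac{2634937}{3}$ ($W = 9 + \frac{2507226 + \left(-393 - 73\right) \left(-274\right)}{3} = 9 + \frac{2507226 - -127684}{3} = 9 + \frac{2507226 + 127684}{3} = 9 + \frac{1}{3} \cdot 2634910 = 9 + \frac{2634910}{3} = \frac{2634937}{3} \approx 8.7831 \cdot 10^{5}$)
$z = 2223531$
$\sqrt{W + z} = \sqrt{\frac{2634937}{3} + 2223531} = \sqrt{\frac{9305530}{3}} = \frac{\sqrt{27916590}}{3}$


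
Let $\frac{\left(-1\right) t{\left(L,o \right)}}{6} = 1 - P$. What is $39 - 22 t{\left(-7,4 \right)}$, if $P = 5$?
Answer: $-489$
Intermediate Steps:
$t{\left(L,o \right)} = 24$ ($t{\left(L,o \right)} = - 6 \left(1 - 5\right) = \left(-6\right) \left(-4\right) = 24$)
$39 - 22 t{\left(-7,4 \right)} = 39 - 528 = -489$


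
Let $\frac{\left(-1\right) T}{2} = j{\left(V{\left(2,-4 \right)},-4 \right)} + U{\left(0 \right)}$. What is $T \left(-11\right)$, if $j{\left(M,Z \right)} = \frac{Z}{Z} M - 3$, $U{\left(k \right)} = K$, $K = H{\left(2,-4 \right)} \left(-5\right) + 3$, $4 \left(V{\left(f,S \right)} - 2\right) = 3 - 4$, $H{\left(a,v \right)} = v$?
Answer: $\frac{957}{2} \approx 478.5$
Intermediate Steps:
$V{\left(f,S \right)} = \frac{7}{4}$ ($V{\left(f,S \right)} = 2 + \frac{3 - 4}{4} = 2 + \frac{1}{4} \left(-1\right) = 2 - \frac{1}{4} = \frac{7}{4}$)
$K = 23$ ($K = \left(-4\right) \left(-5\right) + 3 = 20 + 3 = 23$)
$U{\left(k \right)} = 23$
$j{\left(M,Z \right)} = -3 + M$ ($j{\left(M,Z \right)} = 1 M - 3 = M - 3 = -3 + M$)
$T = - \frac{87}{2}$ ($T = - 2 \left(\left(-3 + \frac{7}{4}\right) + 23\right) = - 2 \left(- \frac{5}{4} + 23\right) = \left(-2\right) \frac{87}{4} = - \frac{87}{2} \approx -43.5$)
$T \left(-11\right) = \left(- \frac{87}{2}\right) \left(-11\right) = \frac{957}{2}$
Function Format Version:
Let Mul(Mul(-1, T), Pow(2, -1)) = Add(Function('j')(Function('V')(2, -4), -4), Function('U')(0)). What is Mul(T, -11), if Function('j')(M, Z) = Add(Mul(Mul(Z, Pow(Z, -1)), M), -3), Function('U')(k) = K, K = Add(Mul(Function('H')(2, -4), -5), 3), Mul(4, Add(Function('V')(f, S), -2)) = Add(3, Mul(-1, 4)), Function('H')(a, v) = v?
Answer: Rational(957, 2) ≈ 478.50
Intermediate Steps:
Function('V')(f, S) = Rational(7, 4) (Function('V')(f, S) = Add(2, Mul(Rational(1, 4), Add(3, Mul(-1, 4)))) = Add(2, Mul(Rational(1, 4), Add(3, -4))) = Add(2, Mul(Rational(1, 4), -1)) = Add(2, Rational(-1, 4)) = Rational(7, 4))
K = 23 (K = Add(Mul(-4, -5), 3) = Add(20, 3) = 23)
Function('U')(k) = 23
Function('j')(M, Z) = Add(-3, M) (Function('j')(M, Z) = Add(Mul(1, M), -3) = Add(M, -3) = Add(-3, M))
T = Rational(-87, 2) (T = Mul(-2, Add(Add(-3, Rational(7, 4)), 23)) = Mul(-2, Add(Rational(-5, 4), 23)) = Mul(-2, Rational(87, 4)) = Rational(-87, 2) ≈ -43.500)
Mul(T, -11) = Mul(Rational(-87, 2), -11) = Rational(957, 2)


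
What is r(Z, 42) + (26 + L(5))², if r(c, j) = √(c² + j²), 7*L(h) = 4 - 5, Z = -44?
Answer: 32761/49 + 10*√37 ≈ 729.42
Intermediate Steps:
L(h) = -⅐ (L(h) = (4 - 5)/7 = (⅐)*(-1) = -⅐)
r(Z, 42) + (26 + L(5))² = √((-44)² + 42²) + (26 - ⅐)² = √(1936 + 1764) + (181/7)² = √3700 + 32761/49 = 10*√37 + 32761/49 = 32761/49 + 10*√37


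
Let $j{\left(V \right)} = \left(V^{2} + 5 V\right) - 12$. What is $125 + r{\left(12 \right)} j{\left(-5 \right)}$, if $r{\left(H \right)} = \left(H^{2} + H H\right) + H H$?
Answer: $-5059$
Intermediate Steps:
$j{\left(V \right)} = -12 + V^{2} + 5 V$
$r{\left(H \right)} = 3 H^{2}$ ($r{\left(H \right)} = \left(H^{2} + H^{2}\right) + H^{2} = 2 H^{2} + H^{2} = 3 H^{2}$)
$125 + r{\left(12 \right)} j{\left(-5 \right)} = 125 + 3 \cdot 12^{2} \left(-12 + \left(-5\right)^{2} + 5 \left(-5\right)\right) = 125 + 3 \cdot 144 \left(-12 + 25 - 25\right) = 125 + 432 \left(-12\right) = 125 - 5184 = -5059$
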